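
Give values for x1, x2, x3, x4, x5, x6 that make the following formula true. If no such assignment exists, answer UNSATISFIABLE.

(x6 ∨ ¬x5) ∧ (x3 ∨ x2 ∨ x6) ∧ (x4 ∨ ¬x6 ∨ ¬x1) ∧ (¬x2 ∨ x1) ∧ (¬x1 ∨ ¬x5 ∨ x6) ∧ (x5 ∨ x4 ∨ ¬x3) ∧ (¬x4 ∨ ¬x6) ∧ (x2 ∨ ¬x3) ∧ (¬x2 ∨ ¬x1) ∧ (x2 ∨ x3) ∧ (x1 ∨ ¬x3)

UNSATISFIABLE

Suppose x6 = True.
Unit clause (¬x4) forces x4 = False.
Unit clause (¬x1) forces x1 = False.
Unit clause (¬x2) forces x2 = False.
Unit clause (¬x3) forces x3 = False.
That conflicts with the unit clause (x3).
Undo x6 and try x6 = False.
Unit clause (¬x5) forces x5 = False.
Suppose x3 = True.
Unit clause (x4) forces x4 = True.
Unit clause (x2) forces x2 = True.
Unit clause (x1) forces x1 = True.
That conflicts with the unit clause (¬x1).
Undo x3 and try x3 = False.
Unit clause (x2) forces x2 = True.
Unit clause (x1) forces x1 = True.
That conflicts with the unit clause (¬x1).
Both values of x3 lead to a conflict.
Both values of x6 lead to a conflict.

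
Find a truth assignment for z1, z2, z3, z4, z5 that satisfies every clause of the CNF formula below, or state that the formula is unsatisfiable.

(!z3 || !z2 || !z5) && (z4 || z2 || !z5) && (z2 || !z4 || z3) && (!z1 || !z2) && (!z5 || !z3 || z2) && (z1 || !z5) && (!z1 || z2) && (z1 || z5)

UNSATISFIABLE

Suppose z1 = false.
Unit clause (!z5) forces z5 = false.
That conflicts with the unit clause (z5).
So z1 must be the other value — set z1 = true.
Unit clause (!z2) forces z2 = false.
That conflicts with the unit clause (z2).
Both values of z1 lead to a conflict.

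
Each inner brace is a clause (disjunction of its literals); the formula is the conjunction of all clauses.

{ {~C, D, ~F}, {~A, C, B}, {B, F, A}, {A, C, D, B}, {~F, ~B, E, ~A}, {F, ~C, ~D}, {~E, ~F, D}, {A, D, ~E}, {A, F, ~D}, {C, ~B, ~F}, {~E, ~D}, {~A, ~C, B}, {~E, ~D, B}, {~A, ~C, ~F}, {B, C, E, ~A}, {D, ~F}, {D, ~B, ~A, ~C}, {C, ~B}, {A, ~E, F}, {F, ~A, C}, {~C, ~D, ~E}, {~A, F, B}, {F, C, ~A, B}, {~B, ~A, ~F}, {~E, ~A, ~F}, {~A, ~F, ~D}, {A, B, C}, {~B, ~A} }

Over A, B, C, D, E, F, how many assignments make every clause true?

3

There are 2^6 = 64 truth assignments over (A, B, C, D, E, F).
Split on D. With D = 1, the clauses containing D are satisfied and ~D drops from the rest; 2 of the 2^5 = 32 assignments to the other variables satisfy what remains.
With D = 0, by the same count on the reduced clause set, 1 assignment works.
Total: 2 + 1 = 3.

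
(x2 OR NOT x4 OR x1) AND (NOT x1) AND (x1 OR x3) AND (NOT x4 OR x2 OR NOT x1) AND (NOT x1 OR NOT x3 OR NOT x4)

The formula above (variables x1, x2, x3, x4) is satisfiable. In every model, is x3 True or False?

True

Suppose x3 = false.
The clause (NOT x1) is unit, so x1 = false.
But (x1) is also a unit clause — contradiction.
So every satisfying assignment has x3 = True.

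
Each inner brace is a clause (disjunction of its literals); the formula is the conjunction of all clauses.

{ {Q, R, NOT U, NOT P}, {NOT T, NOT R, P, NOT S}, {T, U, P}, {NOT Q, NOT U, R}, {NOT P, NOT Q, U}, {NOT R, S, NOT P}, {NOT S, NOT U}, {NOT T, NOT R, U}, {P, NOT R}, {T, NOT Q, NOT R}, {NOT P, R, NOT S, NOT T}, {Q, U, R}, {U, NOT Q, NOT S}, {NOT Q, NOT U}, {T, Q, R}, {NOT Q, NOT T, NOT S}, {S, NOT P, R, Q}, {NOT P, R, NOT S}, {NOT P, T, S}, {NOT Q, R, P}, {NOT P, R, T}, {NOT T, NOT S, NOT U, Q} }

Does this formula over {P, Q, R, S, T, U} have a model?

Branch on S: set S = true.
The clause (NOT U) is unit, so U = false.
The clause (NOT Q) is unit, so Q = false.
The clause (R) is unit, so R = true.
The clause (NOT T) is unit, so T = false.
The clause (P) is unit, so P = true.
This assignment satisfies each clause.
A satisfying assignment: P=true, Q=false, R=true, S=true, T=false, U=false.

Yes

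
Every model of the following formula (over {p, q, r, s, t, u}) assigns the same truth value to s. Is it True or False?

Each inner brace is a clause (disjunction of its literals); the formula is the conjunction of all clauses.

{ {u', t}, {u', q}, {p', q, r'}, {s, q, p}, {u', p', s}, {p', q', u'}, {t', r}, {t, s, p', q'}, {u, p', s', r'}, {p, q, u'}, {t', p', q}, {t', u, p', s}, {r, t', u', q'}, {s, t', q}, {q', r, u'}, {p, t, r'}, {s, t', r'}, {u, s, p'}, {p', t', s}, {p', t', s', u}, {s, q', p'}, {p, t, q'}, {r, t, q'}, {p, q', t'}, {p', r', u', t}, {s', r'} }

True

Suppose s = 0.
Case u = 0:
The clause (p') is unit, so p = 0.
The clause (q) is unit, so q = 1.
The clause (t) is unit, so t = 1.
Now (t') is unsatisfied and unit — conflict.
So u must be the other value — set u = 1.
The clause (t) is unit, so t = 1.
The clause (q) is unit, so q = 1.
The clause (p') is unit, so p = 0.
Now (p) is unsatisfied and unit — conflict.
Both values of u lead to a conflict.
So every satisfying assignment has s = True.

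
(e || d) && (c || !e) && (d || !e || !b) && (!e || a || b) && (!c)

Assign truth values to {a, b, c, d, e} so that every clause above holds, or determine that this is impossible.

a=false, b=false, c=false, d=true, e=false

From the singleton clause (!c), c = false.
From the singleton clause (!e), e = false.
From the singleton clause (d), d = true.
No clause remains; a, b are free.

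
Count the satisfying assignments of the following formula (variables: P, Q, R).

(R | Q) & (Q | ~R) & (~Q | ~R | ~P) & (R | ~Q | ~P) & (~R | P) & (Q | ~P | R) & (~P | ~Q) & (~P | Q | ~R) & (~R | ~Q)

1

There are 2^3 = 8 truth assignments over (P, Q, R).
Split on Q. With Q = 1, the clauses containing Q are satisfied and ~Q drops from the rest; 1 of the 2^2 = 4 assignments to the other variables satisfy what remains.
With Q = 0, by the same count on the reduced clause set, 0 assignments work.
(One model: P=F, Q=T, R=F.)
Total: 1 + 0 = 1.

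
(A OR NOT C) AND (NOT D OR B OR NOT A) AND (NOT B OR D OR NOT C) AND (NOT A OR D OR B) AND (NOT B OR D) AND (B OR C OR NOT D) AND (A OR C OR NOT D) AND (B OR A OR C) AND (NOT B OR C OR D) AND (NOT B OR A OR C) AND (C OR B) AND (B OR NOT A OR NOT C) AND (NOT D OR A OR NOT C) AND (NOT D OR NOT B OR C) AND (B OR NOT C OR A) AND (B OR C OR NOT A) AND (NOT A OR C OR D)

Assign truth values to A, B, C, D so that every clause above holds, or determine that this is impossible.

Try A = true.
Try D = true.
From the singleton clause (B), B = true.
From the singleton clause (C), C = true.
All clauses are satisfied.

A=true,  B=true,  C=true,  D=true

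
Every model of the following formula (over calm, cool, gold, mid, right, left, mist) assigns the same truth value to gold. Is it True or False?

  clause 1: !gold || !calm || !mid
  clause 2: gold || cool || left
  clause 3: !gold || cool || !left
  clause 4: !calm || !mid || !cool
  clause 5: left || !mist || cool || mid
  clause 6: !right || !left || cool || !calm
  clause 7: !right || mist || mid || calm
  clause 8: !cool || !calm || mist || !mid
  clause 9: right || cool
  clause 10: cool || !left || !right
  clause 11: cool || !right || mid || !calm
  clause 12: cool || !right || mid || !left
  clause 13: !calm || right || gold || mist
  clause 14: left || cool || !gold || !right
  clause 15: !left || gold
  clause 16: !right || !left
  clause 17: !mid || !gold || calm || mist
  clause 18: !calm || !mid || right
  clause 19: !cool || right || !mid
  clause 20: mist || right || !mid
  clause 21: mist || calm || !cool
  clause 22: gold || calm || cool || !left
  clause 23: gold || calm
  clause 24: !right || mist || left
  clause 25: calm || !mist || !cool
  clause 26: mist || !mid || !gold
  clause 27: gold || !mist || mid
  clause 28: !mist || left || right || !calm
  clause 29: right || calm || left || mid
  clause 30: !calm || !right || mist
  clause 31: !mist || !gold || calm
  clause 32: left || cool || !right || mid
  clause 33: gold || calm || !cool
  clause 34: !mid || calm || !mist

True

Suppose gold = false.
From the singleton clause (!left), left = false.
From the singleton clause (cool), cool = true.
From the singleton clause (calm), calm = true.
From the singleton clause (!mid), mid = false.
From the singleton clause (!mist), mist = false.
From the singleton clause (right), right = true.
That conflicts with the unit clause (!right).
So every satisfying assignment has gold = True.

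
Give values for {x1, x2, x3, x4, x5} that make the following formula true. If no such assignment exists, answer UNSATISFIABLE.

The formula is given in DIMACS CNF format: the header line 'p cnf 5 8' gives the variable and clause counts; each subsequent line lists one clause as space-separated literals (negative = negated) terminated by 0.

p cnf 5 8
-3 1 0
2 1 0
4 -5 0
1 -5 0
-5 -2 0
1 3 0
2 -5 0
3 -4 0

Branch on x3: set x3 = True.
From the singleton clause (x1), x1 = True.
Branch on x4: set x4 = True.
Branch on x5: set x5 = False.
All clauses hold; x2 can take either value.

x1: True,  x2: True,  x3: True,  x4: True,  x5: False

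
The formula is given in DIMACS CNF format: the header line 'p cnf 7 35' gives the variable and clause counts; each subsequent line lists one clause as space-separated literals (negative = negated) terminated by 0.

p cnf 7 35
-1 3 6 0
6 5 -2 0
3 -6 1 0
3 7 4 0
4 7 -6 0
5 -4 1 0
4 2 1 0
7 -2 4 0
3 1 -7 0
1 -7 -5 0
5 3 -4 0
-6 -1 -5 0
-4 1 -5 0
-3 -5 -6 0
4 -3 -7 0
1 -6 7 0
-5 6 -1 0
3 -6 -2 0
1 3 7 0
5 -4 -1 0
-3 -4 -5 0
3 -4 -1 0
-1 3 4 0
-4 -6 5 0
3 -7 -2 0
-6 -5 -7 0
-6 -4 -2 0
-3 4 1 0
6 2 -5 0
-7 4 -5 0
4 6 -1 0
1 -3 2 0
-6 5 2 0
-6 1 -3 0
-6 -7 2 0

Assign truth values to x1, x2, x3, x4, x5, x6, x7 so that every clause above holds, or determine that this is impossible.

UNSATISFIABLE

Suppose x1 = False.
Suppose x3 = True.
Unit clause (x4) forces x4 = True.
Unit clause (x5) forces x5 = True.
That conflicts with the unit clause (¬x5).
So x3 must be the other value — set x3 = False.
Unit clause (¬x6) forces x6 = False.
Unit clause (¬x7) forces x7 = False.
That conflicts with the unit clause (x7).
Both values of x3 lead to a conflict.
So x1 must be the other value — set x1 = True.
Suppose x3 = True.
Suppose x6 = False.
Unit clause (¬x5) forces x5 = False.
Unit clause (¬x2) forces x2 = False.
Unit clause (¬x4) forces x4 = False.
That conflicts with the unit clause (x4).
So x6 must be the other value — set x6 = True.
Unit clause (¬x5) forces x5 = False.
Unit clause (¬x4) forces x4 = False.
Unit clause (x7) forces x7 = True.
That conflicts with the unit clause (¬x7).
Both values of x6 lead to a conflict.
So x3 must be the other value — set x3 = False.
Unit clause (x6) forces x6 = True.
Unit clause (¬x5) forces x5 = False.
Unit clause (¬x4) forces x4 = False.
That conflicts with the unit clause (x4).
Both values of x3 lead to a conflict.
Both values of x1 lead to a conflict.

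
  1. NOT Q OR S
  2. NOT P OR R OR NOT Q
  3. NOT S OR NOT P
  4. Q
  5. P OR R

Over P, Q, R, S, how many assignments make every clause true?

1

There are 2^4 = 16 truth assignments over (P, Q, R, S).
Check each against the 5 clauses (columns in the order P, Q, R, S):
  F F F F  ✗ fails (Q)
  F F F T  ✗ fails (Q)
  F F T F  ✗ fails (Q)
  F F T T  ✗ fails (Q)
  F T F F  ✗ fails (NOT Q OR S)
  F T F T  ✗ fails (P OR R)
  F T T F  ✗ fails (NOT Q OR S)
  F T T T  ✓ satisfies all
  T F F F  ✗ fails (Q)
  T F F T  ✗ fails (NOT S OR NOT P)
  T F T F  ✗ fails (Q)
  T F T T  ✗ fails (NOT S OR NOT P)
  T T F F  ✗ fails (NOT Q OR S)
  T T F T  ✗ fails (NOT P OR R OR NOT Q)
  T T T F  ✗ fails (NOT Q OR S)
  T T T T  ✗ fails (NOT S OR NOT P)
1 of the 16 rows is a model.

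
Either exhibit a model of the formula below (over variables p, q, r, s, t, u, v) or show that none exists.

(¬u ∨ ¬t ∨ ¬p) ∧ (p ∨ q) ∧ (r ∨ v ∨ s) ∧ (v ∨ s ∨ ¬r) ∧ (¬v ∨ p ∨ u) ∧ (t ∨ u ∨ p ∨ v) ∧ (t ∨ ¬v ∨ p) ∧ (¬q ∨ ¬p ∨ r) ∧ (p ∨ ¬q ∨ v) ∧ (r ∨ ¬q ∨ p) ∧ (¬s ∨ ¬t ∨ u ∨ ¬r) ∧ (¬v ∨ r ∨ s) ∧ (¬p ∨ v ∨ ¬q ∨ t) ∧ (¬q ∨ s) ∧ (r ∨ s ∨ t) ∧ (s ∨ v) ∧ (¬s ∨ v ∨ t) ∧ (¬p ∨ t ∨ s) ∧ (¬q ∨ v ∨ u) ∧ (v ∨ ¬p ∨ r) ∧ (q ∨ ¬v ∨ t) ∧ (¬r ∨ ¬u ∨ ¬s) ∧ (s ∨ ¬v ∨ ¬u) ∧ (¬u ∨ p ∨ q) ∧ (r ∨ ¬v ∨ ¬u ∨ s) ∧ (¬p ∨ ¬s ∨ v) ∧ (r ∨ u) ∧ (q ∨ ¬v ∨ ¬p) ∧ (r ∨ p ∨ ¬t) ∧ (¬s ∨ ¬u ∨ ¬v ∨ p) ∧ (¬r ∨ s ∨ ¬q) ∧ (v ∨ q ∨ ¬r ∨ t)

p ↦ True, q ↦ True, r ↦ True, s ↦ True, t ↦ False, u ↦ False, v ↦ True

Suppose p = True.
Suppose u = False.
Unit clause (r) forces r = True.
Suppose v = True.
Unit clause (q) forces q = True.
Unit clause (s) forces s = True.
Unit clause (¬t) forces t = False.
All clauses are satisfied.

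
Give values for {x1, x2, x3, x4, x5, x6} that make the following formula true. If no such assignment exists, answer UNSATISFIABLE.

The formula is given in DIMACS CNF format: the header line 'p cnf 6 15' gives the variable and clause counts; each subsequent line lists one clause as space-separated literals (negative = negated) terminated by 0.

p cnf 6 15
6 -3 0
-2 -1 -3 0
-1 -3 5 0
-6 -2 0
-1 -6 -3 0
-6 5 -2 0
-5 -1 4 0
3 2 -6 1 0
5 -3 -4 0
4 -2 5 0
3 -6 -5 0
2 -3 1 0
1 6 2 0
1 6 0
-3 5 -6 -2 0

x1=True, x2=False, x3=False, x4=False, x5=False, x6=True

Case x6 = True:
The clause (¬x2) is unit, so x2 = False.
Case x1 = True:
The clause (¬x3) is unit, so x3 = False.
The clause (¬x5) is unit, so x5 = False.
All clauses hold; x4 can take either value.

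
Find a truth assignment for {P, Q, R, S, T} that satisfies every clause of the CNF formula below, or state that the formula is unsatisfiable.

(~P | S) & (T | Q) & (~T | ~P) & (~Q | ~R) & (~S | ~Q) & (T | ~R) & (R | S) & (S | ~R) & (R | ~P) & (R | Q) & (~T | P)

UNSATISFIABLE

Branch on P: set P = 0.
(~T) alone gives T = 0.
(Q) alone gives Q = 1.
(~R) alone gives R = 0.
(~S) alone gives S = 0.
Now (S) is unsatisfied and unit — conflict.
Undo P and try P = 1.
(S) alone gives S = 1.
(~T) alone gives T = 0.
(Q) alone gives Q = 1.
Now (~Q) is unsatisfied and unit — conflict.
Either choice for P ends in contradiction.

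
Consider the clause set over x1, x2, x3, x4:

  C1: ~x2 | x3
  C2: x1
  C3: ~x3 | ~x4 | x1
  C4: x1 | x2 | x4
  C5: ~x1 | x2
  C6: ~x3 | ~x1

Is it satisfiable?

Unsatisfiable

(x1) alone gives x1 = 1.
(x2) alone gives x2 = 1.
(x3) alone gives x3 = 1.
But (~x3) is also a unit clause — contradiction.
No assignment satisfies every clause.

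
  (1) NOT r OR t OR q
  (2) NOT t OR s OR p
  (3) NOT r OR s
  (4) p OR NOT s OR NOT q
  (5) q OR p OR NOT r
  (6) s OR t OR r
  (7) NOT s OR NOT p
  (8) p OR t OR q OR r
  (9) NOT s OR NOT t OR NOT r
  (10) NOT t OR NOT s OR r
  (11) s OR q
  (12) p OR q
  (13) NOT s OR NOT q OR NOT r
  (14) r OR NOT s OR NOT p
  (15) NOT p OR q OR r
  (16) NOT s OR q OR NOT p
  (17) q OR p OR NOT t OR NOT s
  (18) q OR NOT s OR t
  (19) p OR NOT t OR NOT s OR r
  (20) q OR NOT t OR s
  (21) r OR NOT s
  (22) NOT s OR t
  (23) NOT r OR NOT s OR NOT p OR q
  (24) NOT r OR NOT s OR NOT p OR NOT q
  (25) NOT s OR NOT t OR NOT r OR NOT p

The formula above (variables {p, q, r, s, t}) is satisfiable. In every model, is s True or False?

Suppose s = true.
Unit clause (NOT p) forces p = false.
Unit clause (NOT q) forces q = false.
But (q) is also a unit clause — contradiction.
So every satisfying assignment has s = False.

False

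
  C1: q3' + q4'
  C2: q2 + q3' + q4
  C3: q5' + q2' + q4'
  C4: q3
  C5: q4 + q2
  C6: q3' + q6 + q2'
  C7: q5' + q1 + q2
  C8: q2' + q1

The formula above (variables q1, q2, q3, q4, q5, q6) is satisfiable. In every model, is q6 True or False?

Suppose q6 = 0.
(q3) alone gives q3 = 1.
(q4') alone gives q4 = 0.
(q2) alone gives q2 = 1.
That conflicts with the unit clause (q2').
So every satisfying assignment has q6 = True.

True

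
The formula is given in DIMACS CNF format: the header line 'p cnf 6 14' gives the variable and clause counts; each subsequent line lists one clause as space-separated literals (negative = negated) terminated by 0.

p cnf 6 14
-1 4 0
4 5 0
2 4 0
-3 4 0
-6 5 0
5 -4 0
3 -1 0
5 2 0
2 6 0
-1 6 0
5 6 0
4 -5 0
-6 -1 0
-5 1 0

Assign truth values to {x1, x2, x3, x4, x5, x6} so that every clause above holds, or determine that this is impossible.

UNSATISFIABLE

Suppose x1 = False.
Unit clause (¬x5) forces x5 = False.
Unit clause (x4) forces x4 = True.
Now (¬x4) is unsatisfied and unit — conflict.
That branch fails; take x1 = True instead.
Unit clause (x4) forces x4 = True.
Unit clause (x5) forces x5 = True.
Unit clause (x3) forces x3 = True.
Unit clause (x6) forces x6 = True.
Now (¬x6) is unsatisfied and unit — conflict.
Both values of x1 lead to a conflict.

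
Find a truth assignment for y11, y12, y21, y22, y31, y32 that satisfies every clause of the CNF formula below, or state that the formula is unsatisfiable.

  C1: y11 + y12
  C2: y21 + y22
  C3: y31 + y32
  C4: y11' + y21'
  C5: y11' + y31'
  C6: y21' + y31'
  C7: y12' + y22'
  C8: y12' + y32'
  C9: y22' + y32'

UNSATISFIABLE

Try y11 = 1.
From the singleton clause (y21'), y21 = 0.
From the singleton clause (y22), y22 = 1.
From the singleton clause (y31'), y31 = 0.
From the singleton clause (y32), y32 = 1.
Now (y32') is unsatisfied and unit — conflict.
That branch fails; take y11 = 0 instead.
From the singleton clause (y12), y12 = 1.
From the singleton clause (y22'), y22 = 0.
From the singleton clause (y21), y21 = 1.
From the singleton clause (y31'), y31 = 0.
From the singleton clause (y32), y32 = 1.
Now (y32') is unsatisfied and unit — conflict.
Either choice for y11 ends in contradiction.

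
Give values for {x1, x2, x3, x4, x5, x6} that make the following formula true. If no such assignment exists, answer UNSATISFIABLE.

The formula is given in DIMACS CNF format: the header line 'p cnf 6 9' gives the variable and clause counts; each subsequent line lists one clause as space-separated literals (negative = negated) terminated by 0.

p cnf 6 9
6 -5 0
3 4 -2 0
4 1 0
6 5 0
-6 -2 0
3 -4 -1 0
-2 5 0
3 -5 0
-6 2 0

UNSATISFIABLE

Case x6 = True:
(¬x2) alone gives x2 = False.
But (x2) is also a unit clause — contradiction.
That branch fails; take x6 = False instead.
(¬x5) alone gives x5 = False.
But (x5) is also a unit clause — contradiction.
Both values of x6 lead to a conflict.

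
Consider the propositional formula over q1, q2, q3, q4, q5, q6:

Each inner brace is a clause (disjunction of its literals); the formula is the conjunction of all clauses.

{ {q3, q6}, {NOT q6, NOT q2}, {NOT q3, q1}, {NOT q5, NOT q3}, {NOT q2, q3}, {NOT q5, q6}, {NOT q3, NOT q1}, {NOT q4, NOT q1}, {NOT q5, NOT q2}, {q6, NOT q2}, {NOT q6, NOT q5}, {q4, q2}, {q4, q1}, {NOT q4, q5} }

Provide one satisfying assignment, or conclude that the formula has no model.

UNSATISFIABLE

Branch on q3: set q3 = true.
Unit clause (q1) forces q1 = true.
Now (NOT q1) is unsatisfied and unit — conflict.
So q3 must be the other value — set q3 = false.
Unit clause (q6) forces q6 = true.
Unit clause (NOT q2) forces q2 = false.
Unit clause (NOT q5) forces q5 = false.
Unit clause (q4) forces q4 = true.
Now (NOT q4) is unsatisfied and unit — conflict.
Either choice for q3 ends in contradiction.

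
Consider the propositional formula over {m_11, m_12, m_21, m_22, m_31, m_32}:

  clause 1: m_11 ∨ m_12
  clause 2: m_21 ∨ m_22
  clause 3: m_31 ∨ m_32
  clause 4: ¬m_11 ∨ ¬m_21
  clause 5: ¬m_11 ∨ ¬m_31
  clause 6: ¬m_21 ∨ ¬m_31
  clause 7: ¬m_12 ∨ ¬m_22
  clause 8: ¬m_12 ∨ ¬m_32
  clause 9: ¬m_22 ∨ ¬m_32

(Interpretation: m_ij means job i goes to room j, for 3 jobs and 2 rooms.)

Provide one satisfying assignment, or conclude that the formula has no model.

Try m_11 = True.
Unit clause (¬m_21) forces m_21 = False.
Unit clause (m_22) forces m_22 = True.
Unit clause (¬m_31) forces m_31 = False.
Unit clause (m_32) forces m_32 = True.
But (¬m_32) is also a unit clause — contradiction.
So m_11 must be the other value — set m_11 = False.
Unit clause (m_12) forces m_12 = True.
Unit clause (¬m_22) forces m_22 = False.
Unit clause (m_21) forces m_21 = True.
Unit clause (¬m_31) forces m_31 = False.
Unit clause (m_32) forces m_32 = True.
But (¬m_32) is also a unit clause — contradiction.
Neither m_11 = True nor m_11 = False works.

UNSATISFIABLE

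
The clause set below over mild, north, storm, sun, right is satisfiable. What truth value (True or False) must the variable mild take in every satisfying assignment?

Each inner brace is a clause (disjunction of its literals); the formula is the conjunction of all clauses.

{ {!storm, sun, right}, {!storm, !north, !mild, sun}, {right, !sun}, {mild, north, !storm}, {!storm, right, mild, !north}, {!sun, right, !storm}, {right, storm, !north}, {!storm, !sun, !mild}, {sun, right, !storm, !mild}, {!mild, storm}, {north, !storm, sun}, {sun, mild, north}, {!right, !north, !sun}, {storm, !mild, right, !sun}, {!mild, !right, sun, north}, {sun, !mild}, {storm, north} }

Suppose mild = true.
(storm) alone gives storm = true.
(!sun) alone gives sun = false.
Now (sun) is unsatisfied and unit — conflict.
So every satisfying assignment has mild = False.

False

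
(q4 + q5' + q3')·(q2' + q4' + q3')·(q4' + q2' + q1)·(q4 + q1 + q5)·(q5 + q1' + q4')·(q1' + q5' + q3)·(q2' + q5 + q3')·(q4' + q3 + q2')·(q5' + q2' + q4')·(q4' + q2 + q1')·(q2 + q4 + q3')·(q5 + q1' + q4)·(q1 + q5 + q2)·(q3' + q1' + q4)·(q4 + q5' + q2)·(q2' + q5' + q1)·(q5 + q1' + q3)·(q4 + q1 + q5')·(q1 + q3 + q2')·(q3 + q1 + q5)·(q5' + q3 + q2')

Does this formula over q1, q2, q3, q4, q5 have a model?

Satisfiable

Suppose q4 = 1.
Suppose q2 = 0.
From the singleton clause (q1'), q1 = 0.
From the singleton clause (q5), q5 = 1.
No clause remains; q3 is free.
A satisfying assignment: q1 ↦ 0,  q2 ↦ 0,  q3 ↦ 1,  q4 ↦ 1,  q5 ↦ 1.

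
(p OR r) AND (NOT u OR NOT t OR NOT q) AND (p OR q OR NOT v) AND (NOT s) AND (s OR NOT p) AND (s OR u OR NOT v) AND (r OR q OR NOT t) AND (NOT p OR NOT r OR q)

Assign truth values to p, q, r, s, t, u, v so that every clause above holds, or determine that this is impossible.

The clause (NOT s) is unit, so s = false.
The clause (NOT p) is unit, so p = false.
The clause (r) is unit, so r = true.
Suppose q = true.
Suppose u = false.
The clause (NOT v) is unit, so v = false.
No clause remains; t is free.

p: false,  q: true,  r: true,  s: false,  t: false,  u: false,  v: false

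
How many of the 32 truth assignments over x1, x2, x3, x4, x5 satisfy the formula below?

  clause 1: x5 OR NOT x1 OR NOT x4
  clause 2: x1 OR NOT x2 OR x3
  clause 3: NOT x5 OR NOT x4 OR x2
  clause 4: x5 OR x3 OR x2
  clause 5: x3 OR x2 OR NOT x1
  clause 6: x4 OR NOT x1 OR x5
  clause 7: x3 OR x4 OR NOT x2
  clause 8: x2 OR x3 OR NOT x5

There are 2^5 = 32 truth assignments over (x1, x2, x3, x4, x5).
Split on x3. With x3 = true, the clauses containing x3 are satisfied and NOT x3 drops from the rest; 10 of the 2^4 = 16 assignments to the other variables satisfy what remains.
With x3 = false, by the same count on the reduced clause set, 1 assignment works.
Total: 10 + 1 = 11.

11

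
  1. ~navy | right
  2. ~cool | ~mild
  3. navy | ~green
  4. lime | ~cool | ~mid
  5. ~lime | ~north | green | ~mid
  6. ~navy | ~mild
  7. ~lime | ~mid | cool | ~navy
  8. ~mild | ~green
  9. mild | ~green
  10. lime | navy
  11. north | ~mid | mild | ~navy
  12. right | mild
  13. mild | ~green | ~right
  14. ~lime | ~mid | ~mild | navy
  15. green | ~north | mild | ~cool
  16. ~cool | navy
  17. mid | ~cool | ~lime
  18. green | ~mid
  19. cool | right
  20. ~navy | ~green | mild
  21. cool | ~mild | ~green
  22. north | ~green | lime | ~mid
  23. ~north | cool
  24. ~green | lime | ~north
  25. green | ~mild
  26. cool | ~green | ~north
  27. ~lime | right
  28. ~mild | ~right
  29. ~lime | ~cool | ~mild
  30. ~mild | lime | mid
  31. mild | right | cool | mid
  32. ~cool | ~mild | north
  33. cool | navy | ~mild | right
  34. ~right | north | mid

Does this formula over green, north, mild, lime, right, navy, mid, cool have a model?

No, unsatisfiable

Branch on navy: set navy = 0.
Unit clause (~green) forces green = 0.
Unit clause (lime) forces lime = 1.
Unit clause (~cool) forces cool = 0.
Unit clause (~mid) forces mid = 0.
Unit clause (right) forces right = 1.
Unit clause (~north) forces north = 0.
That conflicts with the unit clause (north).
Undo navy and try navy = 1.
Unit clause (right) forces right = 1.
Unit clause (~mild) forces mild = 0.
Unit clause (~green) forces green = 0.
Unit clause (~mid) forces mid = 0.
Unit clause (north) forces north = 1.
Unit clause (~cool) forces cool = 0.
That conflicts with the unit clause (cool).
Both values of navy lead to a conflict.
No assignment satisfies every clause.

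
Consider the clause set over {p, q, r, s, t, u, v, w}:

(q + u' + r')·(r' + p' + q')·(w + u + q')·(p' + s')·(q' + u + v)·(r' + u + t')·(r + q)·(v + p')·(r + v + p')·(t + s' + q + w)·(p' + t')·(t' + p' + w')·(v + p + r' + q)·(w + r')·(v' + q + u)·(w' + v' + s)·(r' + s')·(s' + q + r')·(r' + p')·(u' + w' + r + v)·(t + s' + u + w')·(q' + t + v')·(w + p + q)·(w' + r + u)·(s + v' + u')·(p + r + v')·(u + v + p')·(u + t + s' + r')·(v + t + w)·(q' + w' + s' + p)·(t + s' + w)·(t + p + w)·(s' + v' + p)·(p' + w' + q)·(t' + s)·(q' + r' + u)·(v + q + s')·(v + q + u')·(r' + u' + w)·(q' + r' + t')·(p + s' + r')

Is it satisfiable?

Try p = 0.
Try r = 0.
The clause (q) is unit, so q = 1.
The clause (v') is unit, so v = 0.
The clause (u) is unit, so u = 1.
The clause (w') is unit, so w = 0.
The clause (t) is unit, so t = 1.
The clause (s) is unit, so s = 1.
All clauses are satisfied.
A satisfying assignment: p: 0,  q: 1,  r: 0,  s: 1,  t: 1,  u: 1,  v: 0,  w: 0.

Yes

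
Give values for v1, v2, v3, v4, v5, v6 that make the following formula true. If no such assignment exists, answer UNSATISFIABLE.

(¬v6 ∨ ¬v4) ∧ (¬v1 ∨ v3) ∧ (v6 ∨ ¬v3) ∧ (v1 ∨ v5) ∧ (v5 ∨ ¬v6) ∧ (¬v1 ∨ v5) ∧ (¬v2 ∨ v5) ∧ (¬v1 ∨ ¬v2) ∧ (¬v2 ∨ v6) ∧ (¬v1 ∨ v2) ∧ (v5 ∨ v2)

v1=False; v2=True; v3=False; v4=False; v5=True; v6=True

Branch on v6: set v6 = True.
From the singleton clause (¬v4), v4 = False.
From the singleton clause (v5), v5 = True.
Branch on v1: set v1 = False.
Every clause is now satisfied; v2, v3 are unconstrained.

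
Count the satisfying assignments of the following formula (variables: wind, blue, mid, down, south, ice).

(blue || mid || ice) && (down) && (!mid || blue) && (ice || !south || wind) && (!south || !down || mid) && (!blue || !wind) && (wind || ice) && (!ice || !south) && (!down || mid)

1

There are 2^6 = 64 truth assignments over (wind, blue, mid, down, south, ice).
Split on mid. With mid = true, the clauses containing mid are satisfied and !mid drops from the rest; 1 of the 2^5 = 32 assignments to the other variables satisfy what remains.
With mid = false, by the same count on the reduced clause set, 0 assignments work.
Total: 1 + 0 = 1.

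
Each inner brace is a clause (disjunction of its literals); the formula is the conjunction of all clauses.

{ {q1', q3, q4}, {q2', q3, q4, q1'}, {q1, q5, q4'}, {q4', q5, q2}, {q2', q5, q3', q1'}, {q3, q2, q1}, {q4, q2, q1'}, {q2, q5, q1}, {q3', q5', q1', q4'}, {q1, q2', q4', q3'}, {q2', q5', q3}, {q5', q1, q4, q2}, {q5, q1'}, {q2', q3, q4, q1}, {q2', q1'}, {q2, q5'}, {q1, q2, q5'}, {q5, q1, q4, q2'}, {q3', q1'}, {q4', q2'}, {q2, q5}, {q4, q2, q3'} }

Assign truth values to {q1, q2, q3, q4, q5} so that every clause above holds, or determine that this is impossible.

Branch on q5: set q5 = 1.
From the singleton clause (q2), q2 = 1.
From the singleton clause (q3), q3 = 1.
From the singleton clause (q1'), q1 = 0.
From the singleton clause (q4'), q4 = 0.
This assignment satisfies each clause.

q1: 0, q2: 1, q3: 1, q4: 0, q5: 1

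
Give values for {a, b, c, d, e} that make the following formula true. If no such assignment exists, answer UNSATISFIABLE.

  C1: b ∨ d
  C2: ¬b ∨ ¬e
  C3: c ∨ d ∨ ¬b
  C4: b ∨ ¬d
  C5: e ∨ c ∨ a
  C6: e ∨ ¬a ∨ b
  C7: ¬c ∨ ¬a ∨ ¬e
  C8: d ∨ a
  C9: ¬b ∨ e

Try b = True.
(¬e) alone gives e = False.
Now (e) is unsatisfied and unit — conflict.
Backtrack on b: now try b = False.
(d) alone gives d = True.
Now (¬d) is unsatisfied and unit — conflict.
Neither b = True nor b = False works.

UNSATISFIABLE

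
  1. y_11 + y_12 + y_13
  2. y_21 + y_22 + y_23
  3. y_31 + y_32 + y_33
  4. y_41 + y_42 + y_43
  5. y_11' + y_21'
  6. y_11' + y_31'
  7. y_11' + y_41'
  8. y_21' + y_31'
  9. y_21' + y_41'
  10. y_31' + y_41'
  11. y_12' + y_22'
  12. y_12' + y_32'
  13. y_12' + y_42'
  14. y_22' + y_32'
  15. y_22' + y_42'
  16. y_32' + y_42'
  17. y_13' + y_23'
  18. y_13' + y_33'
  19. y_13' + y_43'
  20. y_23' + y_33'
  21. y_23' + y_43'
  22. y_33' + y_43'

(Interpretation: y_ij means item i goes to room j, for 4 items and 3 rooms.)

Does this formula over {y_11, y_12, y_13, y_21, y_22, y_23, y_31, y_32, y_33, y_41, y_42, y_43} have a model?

No

Case y_11 = 0:
Case y_12 = 1:
The clause (y_22') is unit, so y_22 = 0.
The clause (y_32') is unit, so y_32 = 0.
The clause (y_42') is unit, so y_42 = 0.
Case y_21 = 1:
The clause (y_31') is unit, so y_31 = 0.
The clause (y_33) is unit, so y_33 = 1.
The clause (y_41') is unit, so y_41 = 0.
The clause (y_43) is unit, so y_43 = 1.
But (y_43') is also a unit clause — contradiction.
So y_21 must be the other value — set y_21 = 0.
The clause (y_23) is unit, so y_23 = 1.
The clause (y_13') is unit, so y_13 = 0.
The clause (y_33') is unit, so y_33 = 0.
The clause (y_31) is unit, so y_31 = 1.
The clause (y_41') is unit, so y_41 = 0.
The clause (y_43) is unit, so y_43 = 1.
But (y_43') is also a unit clause — contradiction.
Either choice for y_21 ends in contradiction.
So y_12 must be the other value — set y_12 = 0.
The clause (y_13) is unit, so y_13 = 1.
The clause (y_23') is unit, so y_23 = 0.
The clause (y_33') is unit, so y_33 = 0.
The clause (y_43') is unit, so y_43 = 0.
Case y_21 = 1:
The clause (y_31') is unit, so y_31 = 0.
The clause (y_32) is unit, so y_32 = 1.
The clause (y_41') is unit, so y_41 = 0.
The clause (y_42) is unit, so y_42 = 1.
But (y_42') is also a unit clause — contradiction.
So y_21 must be the other value — set y_21 = 0.
The clause (y_22) is unit, so y_22 = 1.
The clause (y_32') is unit, so y_32 = 0.
The clause (y_31) is unit, so y_31 = 1.
The clause (y_41') is unit, so y_41 = 0.
The clause (y_42) is unit, so y_42 = 1.
But (y_42') is also a unit clause — contradiction.
Either choice for y_21 ends in contradiction.
Either choice for y_12 ends in contradiction.
So y_11 must be the other value — set y_11 = 1.
The clause (y_21') is unit, so y_21 = 0.
The clause (y_31') is unit, so y_31 = 0.
The clause (y_41') is unit, so y_41 = 0.
Case y_22 = 1:
The clause (y_12') is unit, so y_12 = 0.
The clause (y_32') is unit, so y_32 = 0.
The clause (y_33) is unit, so y_33 = 1.
The clause (y_42') is unit, so y_42 = 0.
The clause (y_43) is unit, so y_43 = 1.
But (y_43') is also a unit clause — contradiction.
So y_22 must be the other value — set y_22 = 0.
The clause (y_23) is unit, so y_23 = 1.
The clause (y_13') is unit, so y_13 = 0.
The clause (y_33') is unit, so y_33 = 0.
The clause (y_32) is unit, so y_32 = 1.
The clause (y_12') is unit, so y_12 = 0.
The clause (y_42') is unit, so y_42 = 0.
The clause (y_43) is unit, so y_43 = 1.
But (y_43') is also a unit clause — contradiction.
Either choice for y_22 ends in contradiction.
Either choice for y_11 ends in contradiction.
No assignment satisfies every clause.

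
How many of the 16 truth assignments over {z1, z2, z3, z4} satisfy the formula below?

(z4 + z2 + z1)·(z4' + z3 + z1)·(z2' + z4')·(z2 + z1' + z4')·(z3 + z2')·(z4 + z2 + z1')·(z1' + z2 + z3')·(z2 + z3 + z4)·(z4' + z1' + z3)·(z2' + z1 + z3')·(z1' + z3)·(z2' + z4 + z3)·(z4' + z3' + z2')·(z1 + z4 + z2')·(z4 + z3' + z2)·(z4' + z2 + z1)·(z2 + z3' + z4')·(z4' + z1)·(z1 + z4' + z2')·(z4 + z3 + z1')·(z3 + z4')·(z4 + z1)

1

There are 2^4 = 16 truth assignments over (z1, z2, z3, z4).
Split on z1. With z1 = 1, the clauses containing z1 are satisfied and z1' drops from the rest; 1 of the 2^3 = 8 assignments to the other variables satisfy what remains.
With z1 = 0, by the same count on the reduced clause set, 0 assignments work.
(One model: z1=T, z2=T, z3=T, z4=F.)
Total: 1 + 0 = 1.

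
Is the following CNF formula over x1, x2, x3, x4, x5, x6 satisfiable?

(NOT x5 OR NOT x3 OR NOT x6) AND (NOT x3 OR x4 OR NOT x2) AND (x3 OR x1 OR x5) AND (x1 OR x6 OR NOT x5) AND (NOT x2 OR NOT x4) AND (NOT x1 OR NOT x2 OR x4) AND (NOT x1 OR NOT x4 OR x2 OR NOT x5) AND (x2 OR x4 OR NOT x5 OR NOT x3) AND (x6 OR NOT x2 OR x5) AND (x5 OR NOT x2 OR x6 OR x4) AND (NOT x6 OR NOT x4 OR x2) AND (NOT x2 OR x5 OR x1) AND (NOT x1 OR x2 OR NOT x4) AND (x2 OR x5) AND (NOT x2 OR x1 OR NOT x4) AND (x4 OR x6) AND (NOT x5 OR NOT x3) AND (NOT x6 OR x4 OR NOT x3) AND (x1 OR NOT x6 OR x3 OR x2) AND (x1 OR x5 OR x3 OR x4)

Yes

Suppose x2 = false.
Unit clause (x5) forces x5 = true.
Unit clause (NOT x3) forces x3 = false.
Suppose x1 = true.
Unit clause (NOT x4) forces x4 = false.
Unit clause (x6) forces x6 = true.
This assignment satisfies each clause.
A satisfying assignment: x1: true,  x2: false,  x3: false,  x4: false,  x5: true,  x6: true.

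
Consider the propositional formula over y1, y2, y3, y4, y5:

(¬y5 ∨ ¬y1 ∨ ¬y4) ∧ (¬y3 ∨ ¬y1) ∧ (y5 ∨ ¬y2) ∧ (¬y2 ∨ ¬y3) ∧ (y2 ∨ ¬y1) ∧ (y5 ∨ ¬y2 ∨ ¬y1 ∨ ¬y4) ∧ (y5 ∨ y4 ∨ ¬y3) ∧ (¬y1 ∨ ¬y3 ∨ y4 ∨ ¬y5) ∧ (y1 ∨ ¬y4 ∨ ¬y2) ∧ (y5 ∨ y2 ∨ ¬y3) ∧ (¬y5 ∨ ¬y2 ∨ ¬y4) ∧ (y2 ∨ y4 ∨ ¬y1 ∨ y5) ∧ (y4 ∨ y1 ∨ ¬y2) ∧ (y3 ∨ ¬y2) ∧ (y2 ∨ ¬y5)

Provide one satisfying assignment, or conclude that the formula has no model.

y1: False; y2: False; y3: False; y4: True; y5: False

Try y3 = False.
From the singleton clause (¬y2), y2 = False.
From the singleton clause (¬y1), y1 = False.
From the singleton clause (¬y5), y5 = False.
All clauses hold; y4 can take either value.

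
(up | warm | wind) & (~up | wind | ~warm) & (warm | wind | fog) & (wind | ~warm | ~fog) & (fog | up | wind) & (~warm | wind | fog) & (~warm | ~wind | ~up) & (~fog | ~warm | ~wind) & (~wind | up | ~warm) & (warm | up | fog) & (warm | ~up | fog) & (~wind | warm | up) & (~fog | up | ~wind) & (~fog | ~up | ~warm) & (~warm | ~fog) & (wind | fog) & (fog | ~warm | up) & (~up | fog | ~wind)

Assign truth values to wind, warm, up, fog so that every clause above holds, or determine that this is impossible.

Case warm = 0:
Case up = 1:
(fog) alone gives fog = 1.
Every clause is now satisfied; wind is unconstrained.

wind: 1, warm: 0, up: 1, fog: 1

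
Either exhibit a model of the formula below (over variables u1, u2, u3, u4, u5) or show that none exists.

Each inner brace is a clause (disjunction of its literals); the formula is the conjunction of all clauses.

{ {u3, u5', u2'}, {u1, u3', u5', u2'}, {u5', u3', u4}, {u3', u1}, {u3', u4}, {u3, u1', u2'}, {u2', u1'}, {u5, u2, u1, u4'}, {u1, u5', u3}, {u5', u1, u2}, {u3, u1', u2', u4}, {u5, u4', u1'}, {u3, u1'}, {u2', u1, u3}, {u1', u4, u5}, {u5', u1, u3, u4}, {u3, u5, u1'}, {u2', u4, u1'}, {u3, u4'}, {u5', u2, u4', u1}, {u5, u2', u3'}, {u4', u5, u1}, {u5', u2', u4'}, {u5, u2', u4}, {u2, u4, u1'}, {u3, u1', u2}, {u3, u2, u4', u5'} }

u1: 0, u2: 0, u3: 0, u4: 0, u5: 0

Case u3 = 0:
Unit clause (u1') forces u1 = 0.
Unit clause (u5') forces u5 = 0.
Unit clause (u2') forces u2 = 0.
Unit clause (u4') forces u4 = 0.
Every clause now holds.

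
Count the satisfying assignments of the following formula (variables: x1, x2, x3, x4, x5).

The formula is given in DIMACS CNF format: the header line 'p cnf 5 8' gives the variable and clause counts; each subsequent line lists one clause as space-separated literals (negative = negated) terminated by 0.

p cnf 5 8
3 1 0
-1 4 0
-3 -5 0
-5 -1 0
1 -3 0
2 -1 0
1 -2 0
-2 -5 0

There are 2^5 = 32 truth assignments over (x1, x2, x3, x4, x5).
Split on x1. With x1 = True, the clauses containing x1 are satisfied and ¬x1 drops from the rest; 2 of the 2^4 = 16 assignments to the other variables satisfy what remains.
With x1 = False, by the same count on the reduced clause set, 0 assignments work.
(One model: x1=T, x2=T, x3=F, x4=T, x5=F.)
Total: 2 + 0 = 2.

2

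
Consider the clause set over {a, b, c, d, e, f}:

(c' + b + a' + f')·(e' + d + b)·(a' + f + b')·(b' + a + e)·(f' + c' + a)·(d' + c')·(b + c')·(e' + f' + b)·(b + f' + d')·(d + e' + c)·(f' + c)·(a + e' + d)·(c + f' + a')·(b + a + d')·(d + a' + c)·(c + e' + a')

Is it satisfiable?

Satisfiable

Try d = 1.
From the singleton clause (c'), c = 0.
From the singleton clause (f'), f = 0.
Try a = 1.
From the singleton clause (b'), b = 0.
From the singleton clause (e'), e = 0.
Every clause now holds.
A satisfying assignment: a ↦ 1; b ↦ 0; c ↦ 0; d ↦ 1; e ↦ 0; f ↦ 0.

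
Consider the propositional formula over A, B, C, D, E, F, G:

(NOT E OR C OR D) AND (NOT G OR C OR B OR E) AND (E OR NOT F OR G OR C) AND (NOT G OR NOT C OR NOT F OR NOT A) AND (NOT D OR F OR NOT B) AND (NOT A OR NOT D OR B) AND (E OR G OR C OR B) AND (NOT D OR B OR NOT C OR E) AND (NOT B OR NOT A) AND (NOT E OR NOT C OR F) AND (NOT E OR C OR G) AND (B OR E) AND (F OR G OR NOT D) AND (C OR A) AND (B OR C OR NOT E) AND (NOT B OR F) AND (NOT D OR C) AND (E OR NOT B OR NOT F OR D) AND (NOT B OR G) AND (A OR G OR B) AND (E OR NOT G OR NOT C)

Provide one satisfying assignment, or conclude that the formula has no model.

Try B = false.
Unit clause (E) forces E = true.
Unit clause (C) forces C = true.
Unit clause (F) forces F = true.
Try G = false.
Unit clause (A) forces A = true.
Unit clause (NOT D) forces D = false.
Every clause now holds.

A ↦ true, B ↦ false, C ↦ true, D ↦ false, E ↦ true, F ↦ true, G ↦ false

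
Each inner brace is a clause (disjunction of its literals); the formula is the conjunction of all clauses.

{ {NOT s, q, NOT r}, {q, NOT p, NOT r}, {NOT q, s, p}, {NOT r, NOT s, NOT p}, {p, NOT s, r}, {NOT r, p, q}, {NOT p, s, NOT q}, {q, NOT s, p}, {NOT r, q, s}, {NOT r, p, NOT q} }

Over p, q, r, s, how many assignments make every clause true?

There are 2^4 = 16 truth assignments over (p, q, r, s).
Split on q. With q = true, the clauses containing q are satisfied and NOT q drops from the rest; 1 of the 2^3 = 8 assignments to the other variables satisfy what remains.
With q = false, by the same count on the reduced clause set, 3 assignments work.
(One model: p=F, q=F, r=F, s=F.)
Total: 1 + 3 = 4.

4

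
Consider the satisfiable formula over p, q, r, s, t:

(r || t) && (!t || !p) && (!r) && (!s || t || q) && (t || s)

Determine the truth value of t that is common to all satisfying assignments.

True

Suppose t = false.
Unit clause (r) forces r = true.
Now (!r) is unsatisfied and unit — conflict.
So every satisfying assignment has t = True.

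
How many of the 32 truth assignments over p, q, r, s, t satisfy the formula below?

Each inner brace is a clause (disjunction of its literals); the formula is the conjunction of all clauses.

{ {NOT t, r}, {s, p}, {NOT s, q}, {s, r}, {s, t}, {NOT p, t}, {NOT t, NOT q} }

3

There are 2^5 = 32 truth assignments over (p, q, r, s, t).
Split on t. With t = true, the clauses containing t are satisfied and NOT t drops from the rest; 1 of the 2^4 = 16 assignments to the other variables satisfy what remains.
With t = false, by the same count on the reduced clause set, 2 assignments work.
(One model: p=F, q=T, r=F, s=T, t=F.)
Total: 1 + 2 = 3.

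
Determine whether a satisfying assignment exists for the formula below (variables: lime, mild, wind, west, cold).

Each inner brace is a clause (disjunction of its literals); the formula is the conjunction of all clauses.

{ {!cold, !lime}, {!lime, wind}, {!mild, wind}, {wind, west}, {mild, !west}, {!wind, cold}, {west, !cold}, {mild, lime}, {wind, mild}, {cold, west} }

Yes

Suppose cold = true.
Unit clause (!lime) forces lime = false.
Unit clause (west) forces west = true.
Unit clause (mild) forces mild = true.
Unit clause (wind) forces wind = true.
Every clause now holds.
A satisfying assignment: lime=false,  mild=true,  wind=true,  west=true,  cold=true.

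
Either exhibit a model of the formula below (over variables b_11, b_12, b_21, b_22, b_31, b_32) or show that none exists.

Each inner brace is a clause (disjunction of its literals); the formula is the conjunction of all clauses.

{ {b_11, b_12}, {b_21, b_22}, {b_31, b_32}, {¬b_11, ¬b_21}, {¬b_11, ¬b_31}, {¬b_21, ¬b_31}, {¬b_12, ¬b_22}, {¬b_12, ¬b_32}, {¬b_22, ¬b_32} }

Branch on b_11: set b_11 = True.
The clause (¬b_21) is unit, so b_21 = False.
The clause (b_22) is unit, so b_22 = True.
The clause (¬b_31) is unit, so b_31 = False.
The clause (b_32) is unit, so b_32 = True.
That conflicts with the unit clause (¬b_32).
Undo b_11 and try b_11 = False.
The clause (b_12) is unit, so b_12 = True.
The clause (¬b_22) is unit, so b_22 = False.
The clause (b_21) is unit, so b_21 = True.
The clause (¬b_31) is unit, so b_31 = False.
The clause (b_32) is unit, so b_32 = True.
That conflicts with the unit clause (¬b_32).
Either choice for b_11 ends in contradiction.

UNSATISFIABLE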